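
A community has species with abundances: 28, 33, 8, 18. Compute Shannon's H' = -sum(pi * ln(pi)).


Total N = 28 + 33 + 8 + 18 = 87
Per-species terms:
  p = 28/87 = 0.321839; ln(p) = -1.133704; p*ln(p) = 0.321839 * (-1.133704) = -0.364870
  p = 33/87 = 0.379310; ln(p) = -0.969401; p*ln(p) = 0.379310 * (-0.969401) = -0.367703
  p = 8/87 = 0.091954; ln(p) = -2.386467; p*ln(p) = 0.091954 * (-2.386467) = -0.219445
  p = 18/87 = 0.206897; ln(p) = -1.575534; p*ln(p) = 0.206897 * (-1.575534) = -0.325973
sum(p*ln(p)) = (-0.364870) + (-0.367703) + (-0.219445) + (-0.325973) = -1.277991
H' = -(-1.277991) = 1.277991 ≈ 1.2780

1.2780


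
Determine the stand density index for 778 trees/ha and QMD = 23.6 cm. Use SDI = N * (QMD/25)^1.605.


QMD/25 = 23.6/25 = 0.944
(0.944)^1.605 = exp(1.605 * ln(0.944)) = exp(1.605 * (-0.0576291)) = exp(-0.0924947) = 0.911654
SDI = 778 * 0.911654 = 709.267 ≈ 709

709


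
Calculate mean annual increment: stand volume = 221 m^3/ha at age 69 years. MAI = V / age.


MAI = 221 / 69 = 3.2029 ≈ 3.20 m^3/ha/yr

3.20 m^3/ha/yr


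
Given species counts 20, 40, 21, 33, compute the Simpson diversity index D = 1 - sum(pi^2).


Total N = 20 + 40 + 21 + 33 = 114
Per-species terms:
  p = 20/114 = 0.175439; p^2 = 0.175439^2 = 0.030779
  p = 40/114 = 0.350877; p^2 = 0.350877^2 = 0.123115
  p = 21/114 = 0.184211; p^2 = 0.184211^2 = 0.033934
  p = 33/114 = 0.289474; p^2 = 0.289474^2 = 0.083795
sum(p^2) = 0.030779 + 0.123115 + 0.033934 + 0.083795 = 0.271623
D = 1 - 0.271623 = 0.728377 ≈ 0.7284

0.7284


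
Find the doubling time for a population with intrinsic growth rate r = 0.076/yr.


td = ln(2) / 0.076 = 0.693147 / 0.076 = 9.12036 ≈ 9.1 years

9.1 years


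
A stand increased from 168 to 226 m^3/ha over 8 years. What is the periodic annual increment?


PAI = (V2 - V1) / period = (226 - 168) / 8 = 58 / 8 = 7.25 m^3/ha/yr

7.25 m^3/ha/yr


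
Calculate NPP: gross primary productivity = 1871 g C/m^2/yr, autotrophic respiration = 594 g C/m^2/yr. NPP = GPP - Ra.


NPP = GPP - Ra = 1871 - 594 = 1277 g C/m^2/yr

1277 g C/m^2/yr


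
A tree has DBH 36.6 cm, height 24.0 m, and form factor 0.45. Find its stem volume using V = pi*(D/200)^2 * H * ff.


(D/200)^2 = (36.6/200)^2 = 0.183^2 = 0.033489
BA = 3.141593 * 0.033489 = 0.105209 m^2
V = 0.105209 * 24.0 * 0.45 = 1.13626 ≈ 1.136 m^3

1.136 m^3


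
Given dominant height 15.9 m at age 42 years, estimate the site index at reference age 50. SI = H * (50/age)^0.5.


50/42 = 1.19048
(1.19048)^0.5 = 1.09109
SI = 15.9 * 1.09109 = 17.3483 ≈ 17.3 m

17.3 m


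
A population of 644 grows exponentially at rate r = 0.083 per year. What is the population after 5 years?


r*t = 0.083 * 5 = 0.415
exp(0.415) = 1.51437
N = 644 * 1.51437 = 975.254 ≈ 975

975


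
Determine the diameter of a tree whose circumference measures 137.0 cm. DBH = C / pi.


DBH = C / pi = 137.0 / 3.141593 = 43.6084 ≈ 43.61 cm

43.61 cm


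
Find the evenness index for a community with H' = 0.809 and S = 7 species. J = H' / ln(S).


ln(7) = 1.94591
J = H' / ln(S) = 0.809 / 1.94591 = 0.415744 ≈ 0.4157

0.4157


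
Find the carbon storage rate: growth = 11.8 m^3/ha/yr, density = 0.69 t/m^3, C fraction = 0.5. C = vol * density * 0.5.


C = 11.8 * 0.69 * 0.5 = 4.071 ≈ 4.07 t C/ha/yr

4.07 t C/ha/yr


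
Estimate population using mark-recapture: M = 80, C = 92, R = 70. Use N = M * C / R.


N = M * C / R = 80 * 92 / 70 = 7360 / 70 = 105.14 ≈ 105

105 individuals


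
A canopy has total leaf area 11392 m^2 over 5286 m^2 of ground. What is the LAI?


LAI = 11392 / 5286 = 2.1551 ≈ 2.16

2.16


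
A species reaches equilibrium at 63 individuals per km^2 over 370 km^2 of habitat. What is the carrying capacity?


K = 63 * 370 = 23310 individuals

23310 individuals


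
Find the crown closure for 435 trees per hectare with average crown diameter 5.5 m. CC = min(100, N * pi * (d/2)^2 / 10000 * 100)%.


(d/2)^2 = (5.5/2)^2 = 2.75^2 = 7.5625
Crown area = 3.141593 * 7.5625 = 23.7583 m^2
N * area / 10000 * 100 = 435 * 23.7583 / 10000 * 100 = 103.349
CC = min(100, 103.349) = 100%

100%


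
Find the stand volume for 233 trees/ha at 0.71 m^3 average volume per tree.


V_stand = 233 * 0.71 = 165.43 ≈ 165.4 m^3/ha

165.4 m^3/ha


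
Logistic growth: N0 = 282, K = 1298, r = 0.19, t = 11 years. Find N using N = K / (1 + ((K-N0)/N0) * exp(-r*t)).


(K - N0)/N0 = (1298 - 282)/282 = 1016/282 = 3.60284
r*t = 0.19 * 11 = 2.09; exp(-2.09) = 0.123687
3.60284 * 0.123687 = 0.445624
1 + 0.445624 = 1.44562
N = 1298 / 1.44562 = 897.885 ≈ 898

898


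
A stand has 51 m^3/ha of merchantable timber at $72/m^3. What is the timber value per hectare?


Value = 51 * 72 = $3672/ha

$3672/ha


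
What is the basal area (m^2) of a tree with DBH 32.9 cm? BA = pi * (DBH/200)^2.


D/200 = 32.9/200 = 0.1645 m
(D/200)^2 = 0.1645^2 = 0.02706025
BA = 3.141593 * 0.02706025 = 0.0850123 ≈ 0.0850 m^2

0.0850 m^2


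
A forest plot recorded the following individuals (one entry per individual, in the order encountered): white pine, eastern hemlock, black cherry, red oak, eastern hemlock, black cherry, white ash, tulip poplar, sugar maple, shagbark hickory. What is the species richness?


Total individuals logged = 10
Distinct species (count of individuals): white pine (1), eastern hemlock (2), black cherry (2), red oak (1), white ash (1), tulip poplar (1), sugar maple (1), shagbark hickory (1)
Species richness = number of distinct species = 8

8


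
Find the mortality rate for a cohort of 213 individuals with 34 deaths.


Mortality rate = 34 / 213 = 0.159624 ≈ 0.1596

0.1596


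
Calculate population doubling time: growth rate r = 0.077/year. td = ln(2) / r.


td = ln(2) / 0.077 = 0.693147 / 0.077 = 9.00191 ≈ 9.0 years

9.0 years


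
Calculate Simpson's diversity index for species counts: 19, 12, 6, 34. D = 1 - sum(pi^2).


Total N = 19 + 12 + 6 + 34 = 71
Per-species terms:
  p = 19/71 = 0.267606; p^2 = 0.267606^2 = 0.071613
  p = 12/71 = 0.169014; p^2 = 0.169014^2 = 0.028566
  p = 6/71 = 0.084507; p^2 = 0.084507^2 = 0.007141
  p = 34/71 = 0.478873; p^2 = 0.478873^2 = 0.229319
sum(p^2) = 0.071613 + 0.028566 + 0.007141 + 0.229319 = 0.336639
D = 1 - 0.336639 = 0.663361 ≈ 0.6634

0.6634


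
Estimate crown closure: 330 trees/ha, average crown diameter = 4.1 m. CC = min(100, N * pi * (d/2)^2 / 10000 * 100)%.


(d/2)^2 = (4.1/2)^2 = 2.05^2 = 4.2025
Crown area = 3.141593 * 4.2025 = 13.2025 m^2
N * area / 10000 * 100 = 330 * 13.2025 / 10000 * 100 = 43.5683
CC = min(100, 43.5683) = 43.5683 ≈ 43.6%

43.6%


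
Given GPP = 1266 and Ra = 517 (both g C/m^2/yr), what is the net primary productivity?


NPP = GPP - Ra = 1266 - 517 = 749 g C/m^2/yr

749 g C/m^2/yr


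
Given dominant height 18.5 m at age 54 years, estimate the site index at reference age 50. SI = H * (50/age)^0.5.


50/54 = 0.925926
(0.925926)^0.5 = 0.962250
SI = 18.5 * 0.962250 = 17.8016 ≈ 17.8 m

17.8 m


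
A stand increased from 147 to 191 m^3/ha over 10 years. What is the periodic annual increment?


PAI = (V2 - V1) / period = (191 - 147) / 10 = 44 / 10 = 4.40 m^3/ha/yr

4.40 m^3/ha/yr


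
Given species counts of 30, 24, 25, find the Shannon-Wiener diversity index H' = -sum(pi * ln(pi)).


Total N = 30 + 24 + 25 = 79
Per-species terms:
  p = 30/79 = 0.379747; ln(p) = -0.968250; p*ln(p) = 0.379747 * (-0.968250) = -0.367690
  p = 24/79 = 0.303797; ln(p) = -1.191396; p*ln(p) = 0.303797 * (-1.191396) = -0.361943
  p = 25/79 = 0.316456; ln(p) = -1.150571; p*ln(p) = 0.316456 * (-1.150571) = -0.364105
sum(p*ln(p)) = (-0.367690) + (-0.361943) + (-0.364105) = -1.093738
H' = -(-1.093738) = 1.093738 ≈ 1.0937

1.0937


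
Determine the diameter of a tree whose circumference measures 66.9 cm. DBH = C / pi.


DBH = C / pi = 66.9 / 3.141593 = 21.2949 ≈ 21.29 cm

21.29 cm


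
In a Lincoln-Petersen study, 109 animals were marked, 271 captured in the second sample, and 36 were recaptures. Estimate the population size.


N = M * C / R = 109 * 271 / 36 = 29539 / 36 = 820.53 ≈ 821

821 individuals


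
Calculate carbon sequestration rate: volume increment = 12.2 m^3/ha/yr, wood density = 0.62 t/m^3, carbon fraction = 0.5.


C = 12.2 * 0.62 * 0.5 = 3.782 ≈ 3.78 t C/ha/yr

3.78 t C/ha/yr


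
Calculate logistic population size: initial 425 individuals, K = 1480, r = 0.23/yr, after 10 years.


(K - N0)/N0 = (1480 - 425)/425 = 1055/425 = 2.48235
r*t = 0.23 * 10 = 2.3; exp(-2.3) = 0.100259
2.48235 * 0.100259 = 0.248878
1 + 0.248878 = 1.24888
N = 1480 / 1.24888 = 1185.06 ≈ 1185

1185


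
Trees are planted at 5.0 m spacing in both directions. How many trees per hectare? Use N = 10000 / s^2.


N = 10000 / 5.0^2 = 10000 / 25 = 400.000 ≈ 400 trees/ha

400 trees/ha


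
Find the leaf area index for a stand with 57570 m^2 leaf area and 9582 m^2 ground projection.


LAI = 57570 / 9582 = 6.0081 ≈ 6.01

6.01


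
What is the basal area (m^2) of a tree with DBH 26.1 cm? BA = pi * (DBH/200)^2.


D/200 = 26.1/200 = 0.1305 m
(D/200)^2 = 0.1305^2 = 0.01703025
BA = 3.141593 * 0.01703025 = 0.0535021 ≈ 0.0535 m^2

0.0535 m^2


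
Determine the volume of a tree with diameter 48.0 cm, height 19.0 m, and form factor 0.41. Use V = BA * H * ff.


(D/200)^2 = (48.0/200)^2 = 0.24^2 = 0.0576
BA = 3.141593 * 0.0576 = 0.180956 m^2
V = 0.180956 * 19.0 * 0.41 = 1.40965 ≈ 1.410 m^3

1.410 m^3


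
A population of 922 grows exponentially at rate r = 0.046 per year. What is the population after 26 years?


r*t = 0.046 * 26 = 1.196
exp(1.196) = 3.30686
N = 922 * 3.30686 = 3048.92 ≈ 3049

3049


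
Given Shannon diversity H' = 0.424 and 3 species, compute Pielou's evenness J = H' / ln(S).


ln(3) = 1.09861
J = H' / ln(S) = 0.424 / 1.09861 = 0.385942 ≈ 0.3859

0.3859


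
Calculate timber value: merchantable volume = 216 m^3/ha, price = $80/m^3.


Value = 216 * 80 = $17280/ha

$17280/ha


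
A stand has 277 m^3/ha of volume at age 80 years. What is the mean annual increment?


MAI = 277 / 80 = 3.4625 ≈ 3.46 m^3/ha/yr

3.46 m^3/ha/yr


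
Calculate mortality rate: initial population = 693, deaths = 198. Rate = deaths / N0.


Mortality rate = 198 / 693 = 0.285714 ≈ 0.2857

0.2857


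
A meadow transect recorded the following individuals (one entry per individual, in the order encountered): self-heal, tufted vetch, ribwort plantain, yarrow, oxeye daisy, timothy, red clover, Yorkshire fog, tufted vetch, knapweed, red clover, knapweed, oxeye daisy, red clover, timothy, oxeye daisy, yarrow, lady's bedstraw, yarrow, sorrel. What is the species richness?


Total individuals logged = 20
Distinct species (count of individuals): self-heal (1), tufted vetch (2), ribwort plantain (1), yarrow (3), oxeye daisy (3), timothy (2), red clover (3), Yorkshire fog (1), knapweed (2), lady's bedstraw (1), sorrel (1)
Species richness = number of distinct species = 11

11


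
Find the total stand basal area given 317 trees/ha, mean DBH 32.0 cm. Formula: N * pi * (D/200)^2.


(D/200)^2 = (32.0/200)^2 = 0.16^2 = 0.0256
Individual BA = 3.141593 * 0.0256 = 0.0804248 m^2
Stand BA = 317 * 0.0804248 = 25.4947 ≈ 25.49 m^2/ha

25.49 m^2/ha


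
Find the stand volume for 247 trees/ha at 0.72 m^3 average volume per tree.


V_stand = 247 * 0.72 = 177.84 ≈ 177.8 m^3/ha

177.8 m^3/ha


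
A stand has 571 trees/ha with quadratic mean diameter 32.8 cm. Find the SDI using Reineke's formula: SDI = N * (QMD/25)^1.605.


QMD/25 = 32.8/25 = 1.312
(1.312)^1.605 = exp(1.605 * ln(1.312)) = exp(1.605 * 0.271553) = exp(0.435843) = 1.54627
SDI = 571 * 1.54627 = 882.920 ≈ 883

883


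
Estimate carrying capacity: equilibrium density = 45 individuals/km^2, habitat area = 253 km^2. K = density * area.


K = 45 * 253 = 11385 individuals

11385 individuals


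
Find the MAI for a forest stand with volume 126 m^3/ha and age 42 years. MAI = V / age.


MAI = 126 / 42 = 3.00 m^3/ha/yr

3.00 m^3/ha/yr


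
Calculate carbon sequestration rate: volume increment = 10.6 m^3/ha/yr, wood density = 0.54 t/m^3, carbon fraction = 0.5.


C = 10.6 * 0.54 * 0.5 = 2.862 ≈ 2.86 t C/ha/yr

2.86 t C/ha/yr


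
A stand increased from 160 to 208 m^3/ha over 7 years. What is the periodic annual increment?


PAI = (V2 - V1) / period = (208 - 160) / 7 = 48 / 7 = 6.8571 ≈ 6.86 m^3/ha/yr

6.86 m^3/ha/yr


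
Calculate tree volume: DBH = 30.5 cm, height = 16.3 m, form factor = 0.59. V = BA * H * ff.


(D/200)^2 = (30.5/200)^2 = 0.1525^2 = 0.02325625
BA = 3.141593 * 0.02325625 = 0.0730617 m^2
V = 0.0730617 * 16.3 * 0.59 = 0.702634 ≈ 0.703 m^3

0.703 m^3


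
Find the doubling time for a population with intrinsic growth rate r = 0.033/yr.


td = ln(2) / 0.033 = 0.693147 / 0.033 = 21.0045 ≈ 21.0 years

21.0 years


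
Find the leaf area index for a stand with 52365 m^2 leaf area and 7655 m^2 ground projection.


LAI = 52365 / 7655 = 6.8406 ≈ 6.84

6.84


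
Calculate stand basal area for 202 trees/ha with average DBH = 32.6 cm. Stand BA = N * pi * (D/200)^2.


(D/200)^2 = (32.6/200)^2 = 0.163^2 = 0.026569
Individual BA = 3.141593 * 0.026569 = 0.0834690 m^2
Stand BA = 202 * 0.0834690 = 16.8607 ≈ 16.86 m^2/ha

16.86 m^2/ha


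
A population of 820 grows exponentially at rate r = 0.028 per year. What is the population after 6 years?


r*t = 0.028 * 6 = 0.168
exp(0.168) = 1.18294
N = 820 * 1.18294 = 970.011 ≈ 970

970


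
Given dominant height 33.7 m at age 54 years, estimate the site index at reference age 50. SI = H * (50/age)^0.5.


50/54 = 0.925926
(0.925926)^0.5 = 0.962250
SI = 33.7 * 0.962250 = 32.4278 ≈ 32.4 m

32.4 m


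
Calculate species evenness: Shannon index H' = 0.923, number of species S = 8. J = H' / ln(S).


ln(8) = 2.07944
J = H' / ln(S) = 0.923 / 2.07944 = 0.443870 ≈ 0.4439

0.4439


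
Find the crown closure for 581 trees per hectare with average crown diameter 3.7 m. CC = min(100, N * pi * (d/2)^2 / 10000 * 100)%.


(d/2)^2 = (3.7/2)^2 = 1.85^2 = 3.4225
Crown area = 3.141593 * 3.4225 = 10.7521 m^2
N * area / 10000 * 100 = 581 * 10.7521 / 10000 * 100 = 62.4697
CC = min(100, 62.4697) = 62.4697 ≈ 62.5%

62.5%


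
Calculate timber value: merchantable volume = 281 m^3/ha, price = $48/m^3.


Value = 281 * 48 = $13488/ha

$13488/ha


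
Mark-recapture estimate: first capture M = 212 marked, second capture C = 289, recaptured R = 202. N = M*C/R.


N = M * C / R = 212 * 289 / 202 = 61268 / 202 = 303.31 ≈ 303

303 individuals


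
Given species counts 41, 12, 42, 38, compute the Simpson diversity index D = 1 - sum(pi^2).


Total N = 41 + 12 + 42 + 38 = 133
Per-species terms:
  p = 41/133 = 0.308271; p^2 = 0.308271^2 = 0.095031
  p = 12/133 = 0.090226; p^2 = 0.090226^2 = 0.008141
  p = 42/133 = 0.315789; p^2 = 0.315789^2 = 0.099723
  p = 38/133 = 0.285714; p^2 = 0.285714^2 = 0.081632
sum(p^2) = 0.095031 + 0.008141 + 0.099723 + 0.081632 = 0.284527
D = 1 - 0.284527 = 0.715473 ≈ 0.7155

0.7155


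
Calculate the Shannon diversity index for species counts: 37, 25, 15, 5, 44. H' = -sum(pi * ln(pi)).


Total N = 37 + 25 + 15 + 5 + 44 = 126
Per-species terms:
  p = 37/126 = 0.293651; ln(p) = -1.225363; p*ln(p) = 0.293651 * (-1.225363) = -0.359829
  p = 25/126 = 0.198413; ln(p) = -1.617405; p*ln(p) = 0.198413 * (-1.617405) = -0.320914
  p = 15/126 = 0.119048; ln(p) = -2.128229; p*ln(p) = 0.119048 * (-2.128229) = -0.253361
  p = 5/126 = 0.039683; ln(p) = -3.226832; p*ln(p) = 0.039683 * (-3.226832) = -0.128050
  p = 44/126 = 0.349206; ln(p) = -1.052093; p*ln(p) = 0.349206 * (-1.052093) = -0.367397
sum(p*ln(p)) = (-0.359829) + (-0.320914) + (-0.253361) + (-0.128050) + (-0.367397) = -1.429551
H' = -(-1.429551) = 1.429551 ≈ 1.4296

1.4296


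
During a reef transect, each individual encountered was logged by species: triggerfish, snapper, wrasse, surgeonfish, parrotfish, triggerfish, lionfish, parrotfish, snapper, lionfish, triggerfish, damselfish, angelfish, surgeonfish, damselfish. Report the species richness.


Total individuals logged = 15
Distinct species (count of individuals): triggerfish (3), snapper (2), wrasse (1), surgeonfish (2), parrotfish (2), lionfish (2), damselfish (2), angelfish (1)
Species richness = number of distinct species = 8

8


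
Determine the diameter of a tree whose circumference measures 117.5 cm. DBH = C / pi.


DBH = C / pi = 117.5 / 3.141593 = 37.4014 ≈ 37.40 cm

37.40 cm


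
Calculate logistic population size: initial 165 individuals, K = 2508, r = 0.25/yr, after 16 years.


(K - N0)/N0 = (2508 - 165)/165 = 2343/165 = 14.2000
r*t = 0.25 * 16 = 4; exp(-4) = 0.0183156
14.2000 * 0.0183156 = 0.260082
1 + 0.260082 = 1.26008
N = 2508 / 1.26008 = 1990.35 ≈ 1990

1990


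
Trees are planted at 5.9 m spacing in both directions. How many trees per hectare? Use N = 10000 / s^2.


N = 10000 / 5.9^2 = 10000 / 34.81 = 287.274 ≈ 287 trees/ha

287 trees/ha


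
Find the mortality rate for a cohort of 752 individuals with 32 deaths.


Mortality rate = 32 / 752 = 0.042553 ≈ 0.0426

0.0426


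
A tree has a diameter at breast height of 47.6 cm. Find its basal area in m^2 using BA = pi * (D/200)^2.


D/200 = 47.6/200 = 0.238 m
(D/200)^2 = 0.238^2 = 0.056644
BA = 3.141593 * 0.056644 = 0.177952 ≈ 0.1780 m^2

0.1780 m^2


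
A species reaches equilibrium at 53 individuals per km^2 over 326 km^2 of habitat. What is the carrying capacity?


K = 53 * 326 = 17278 individuals

17278 individuals


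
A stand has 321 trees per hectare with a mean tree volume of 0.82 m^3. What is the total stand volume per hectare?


V_stand = 321 * 0.82 = 263.22 ≈ 263.2 m^3/ha

263.2 m^3/ha


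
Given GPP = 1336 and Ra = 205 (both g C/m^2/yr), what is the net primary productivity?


NPP = GPP - Ra = 1336 - 205 = 1131 g C/m^2/yr

1131 g C/m^2/yr


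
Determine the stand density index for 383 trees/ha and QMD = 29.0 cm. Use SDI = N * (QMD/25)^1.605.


QMD/25 = 29.0/25 = 1.16
(1.16)^1.605 = exp(1.605 * ln(1.16)) = exp(1.605 * 0.148420) = exp(0.238214) = 1.26898
SDI = 383 * 1.26898 = 486.019 ≈ 486

486


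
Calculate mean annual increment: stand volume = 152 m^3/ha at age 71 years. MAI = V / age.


MAI = 152 / 71 = 2.1408 ≈ 2.14 m^3/ha/yr

2.14 m^3/ha/yr


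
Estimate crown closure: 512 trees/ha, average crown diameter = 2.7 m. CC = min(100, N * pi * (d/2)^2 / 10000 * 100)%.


(d/2)^2 = (2.7/2)^2 = 1.35^2 = 1.8225
Crown area = 3.141593 * 1.8225 = 5.72555 m^2
N * area / 10000 * 100 = 512 * 5.72555 / 10000 * 100 = 29.3148
CC = min(100, 29.3148) = 29.3148 ≈ 29.3%

29.3%


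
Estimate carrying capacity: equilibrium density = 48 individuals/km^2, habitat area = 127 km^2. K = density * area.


K = 48 * 127 = 6096 individuals

6096 individuals


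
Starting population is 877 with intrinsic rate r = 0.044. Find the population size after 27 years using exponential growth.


r*t = 0.044 * 27 = 1.188
exp(1.188) = 3.28051
N = 877 * 3.28051 = 2877.01 ≈ 2877

2877


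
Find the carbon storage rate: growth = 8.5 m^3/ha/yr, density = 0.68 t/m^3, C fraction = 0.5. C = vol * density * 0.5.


C = 8.5 * 0.68 * 0.5 = 2.89 t C/ha/yr

2.89 t C/ha/yr


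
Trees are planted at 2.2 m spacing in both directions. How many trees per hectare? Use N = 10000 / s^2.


N = 10000 / 2.2^2 = 10000 / 4.84 = 2066.12 ≈ 2066 trees/ha

2066 trees/ha


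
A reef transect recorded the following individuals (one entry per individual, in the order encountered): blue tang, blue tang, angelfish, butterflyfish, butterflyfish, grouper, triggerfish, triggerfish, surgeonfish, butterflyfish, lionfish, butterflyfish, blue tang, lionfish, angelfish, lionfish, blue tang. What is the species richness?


Total individuals logged = 17
Distinct species (count of individuals): blue tang (4), angelfish (2), butterflyfish (4), grouper (1), triggerfish (2), surgeonfish (1), lionfish (3)
Species richness = number of distinct species = 7

7


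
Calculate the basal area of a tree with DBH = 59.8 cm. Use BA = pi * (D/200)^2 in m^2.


D/200 = 59.8/200 = 0.299 m
(D/200)^2 = 0.299^2 = 0.089401
BA = 3.141593 * 0.089401 = 0.280862 ≈ 0.2809 m^2

0.2809 m^2


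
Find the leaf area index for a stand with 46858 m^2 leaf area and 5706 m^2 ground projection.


LAI = 46858 / 5706 = 8.2121 ≈ 8.21

8.21


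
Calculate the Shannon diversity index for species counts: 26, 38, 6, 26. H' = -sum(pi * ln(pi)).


Total N = 26 + 38 + 6 + 26 = 96
Per-species terms:
  p = 26/96 = 0.270833; ln(p) = -1.306253; p*ln(p) = 0.270833 * (-1.306253) = -0.353776
  p = 38/96 = 0.395833; ln(p) = -0.926763; p*ln(p) = 0.395833 * (-0.926763) = -0.366843
  p = 6/96 = 0.062500; ln(p) = -2.772589; p*ln(p) = 0.062500 * (-2.772589) = -0.173287
  p = 26/96 = 0.270833; ln(p) = -1.306253; p*ln(p) = 0.270833 * (-1.306253) = -0.353776
sum(p*ln(p)) = (-0.353776) + (-0.366843) + (-0.173287) + (-0.353776) = -1.247682
H' = -(-1.247682) = 1.247682 ≈ 1.2477

1.2477


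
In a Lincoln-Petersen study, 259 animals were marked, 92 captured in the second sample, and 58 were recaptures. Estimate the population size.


N = M * C / R = 259 * 92 / 58 = 23828 / 58 = 410.83 ≈ 411

411 individuals


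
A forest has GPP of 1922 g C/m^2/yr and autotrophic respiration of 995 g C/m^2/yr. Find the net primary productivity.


NPP = GPP - Ra = 1922 - 995 = 927 g C/m^2/yr

927 g C/m^2/yr


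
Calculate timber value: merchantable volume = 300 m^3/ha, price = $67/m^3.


Value = 300 * 67 = $20100/ha

$20100/ha


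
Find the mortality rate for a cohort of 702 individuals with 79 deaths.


Mortality rate = 79 / 702 = 0.112536 ≈ 0.1125

0.1125


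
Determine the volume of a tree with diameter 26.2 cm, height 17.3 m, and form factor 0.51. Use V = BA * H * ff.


(D/200)^2 = (26.2/200)^2 = 0.131^2 = 0.017161
BA = 3.141593 * 0.017161 = 0.0539129 m^2
V = 0.0539129 * 17.3 * 0.51 = 0.475674 ≈ 0.476 m^3

0.476 m^3


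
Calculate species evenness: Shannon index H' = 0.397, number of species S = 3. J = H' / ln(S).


ln(3) = 1.09861
J = H' / ln(S) = 0.397 / 1.09861 = 0.361366 ≈ 0.3614

0.3614


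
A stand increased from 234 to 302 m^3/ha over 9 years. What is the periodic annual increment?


PAI = (V2 - V1) / period = (302 - 234) / 9 = 68 / 9 = 7.5556 ≈ 7.56 m^3/ha/yr

7.56 m^3/ha/yr


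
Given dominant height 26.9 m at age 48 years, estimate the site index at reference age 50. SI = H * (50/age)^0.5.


50/48 = 1.04167
(1.04167)^0.5 = 1.02062
SI = 26.9 * 1.02062 = 27.4547 ≈ 27.5 m

27.5 m


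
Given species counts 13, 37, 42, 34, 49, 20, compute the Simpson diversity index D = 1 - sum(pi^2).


Total N = 13 + 37 + 42 + 34 + 49 + 20 = 195
Per-species terms:
  p = 13/195 = 0.066667; p^2 = 0.066667^2 = 0.004444
  p = 37/195 = 0.189744; p^2 = 0.189744^2 = 0.036003
  p = 42/195 = 0.215385; p^2 = 0.215385^2 = 0.046391
  p = 34/195 = 0.174359; p^2 = 0.174359^2 = 0.030401
  p = 49/195 = 0.251282; p^2 = 0.251282^2 = 0.063143
  p = 20/195 = 0.102564; p^2 = 0.102564^2 = 0.010519
sum(p^2) = 0.004444 + 0.036003 + 0.046391 + 0.030401 + 0.063143 + 0.010519 = 0.190901
D = 1 - 0.190901 = 0.809099 ≈ 0.8091

0.8091


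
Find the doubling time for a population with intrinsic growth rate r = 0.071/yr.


td = ln(2) / 0.071 = 0.693147 / 0.071 = 9.76263 ≈ 9.8 years

9.8 years


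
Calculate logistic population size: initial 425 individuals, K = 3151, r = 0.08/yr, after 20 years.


(K - N0)/N0 = (3151 - 425)/425 = 2726/425 = 6.41412
r*t = 0.08 * 20 = 1.6; exp(-1.6) = 0.201897
6.41412 * 0.201897 = 1.29499
1 + 1.29499 = 2.29499
N = 3151 / 2.29499 = 1372.99 ≈ 1373

1373


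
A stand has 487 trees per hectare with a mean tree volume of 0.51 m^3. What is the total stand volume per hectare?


V_stand = 487 * 0.51 = 248.37 ≈ 248.4 m^3/ha

248.4 m^3/ha


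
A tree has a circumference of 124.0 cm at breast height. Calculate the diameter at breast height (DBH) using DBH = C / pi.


DBH = C / pi = 124.0 / 3.141593 = 39.4704 ≈ 39.47 cm

39.47 cm


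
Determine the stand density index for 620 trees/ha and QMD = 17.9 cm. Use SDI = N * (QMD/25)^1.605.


QMD/25 = 17.9/25 = 0.716
(0.716)^1.605 = exp(1.605 * ln(0.716)) = exp(1.605 * (-0.334075)) = exp(-0.536190) = 0.584973
SDI = 620 * 0.584973 = 362.683 ≈ 363

363


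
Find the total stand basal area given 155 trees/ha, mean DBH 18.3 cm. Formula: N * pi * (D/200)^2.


(D/200)^2 = (18.3/200)^2 = 0.0915^2 = 0.00837225
Individual BA = 3.141593 * 0.00837225 = 0.0263022 m^2
Stand BA = 155 * 0.0263022 = 4.07684 ≈ 4.08 m^2/ha

4.08 m^2/ha


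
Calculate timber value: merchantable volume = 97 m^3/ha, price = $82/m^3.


Value = 97 * 82 = $7954/ha

$7954/ha


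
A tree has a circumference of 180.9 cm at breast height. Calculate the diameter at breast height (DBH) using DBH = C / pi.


DBH = C / pi = 180.9 / 3.141593 = 57.5823 ≈ 57.58 cm

57.58 cm


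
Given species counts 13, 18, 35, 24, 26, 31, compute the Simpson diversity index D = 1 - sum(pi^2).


Total N = 13 + 18 + 35 + 24 + 26 + 31 = 147
Per-species terms:
  p = 13/147 = 0.088435; p^2 = 0.088435^2 = 0.007821
  p = 18/147 = 0.122449; p^2 = 0.122449^2 = 0.014994
  p = 35/147 = 0.238095; p^2 = 0.238095^2 = 0.056689
  p = 24/147 = 0.163265; p^2 = 0.163265^2 = 0.026655
  p = 26/147 = 0.176871; p^2 = 0.176871^2 = 0.031283
  p = 31/147 = 0.210884; p^2 = 0.210884^2 = 0.044472
sum(p^2) = 0.007821 + 0.014994 + 0.056689 + 0.026655 + 0.031283 + 0.044472 = 0.181914
D = 1 - 0.181914 = 0.818086 ≈ 0.8181

0.8181


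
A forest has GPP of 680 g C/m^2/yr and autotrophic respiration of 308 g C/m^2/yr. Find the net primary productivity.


NPP = GPP - Ra = 680 - 308 = 372 g C/m^2/yr

372 g C/m^2/yr


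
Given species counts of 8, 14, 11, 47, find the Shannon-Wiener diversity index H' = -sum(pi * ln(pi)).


Total N = 8 + 14 + 11 + 47 = 80
Per-species terms:
  p = 8/80 = 0.100000; ln(p) = -2.302585; p*ln(p) = 0.100000 * (-2.302585) = -0.230259
  p = 14/80 = 0.175000; ln(p) = -1.742969; p*ln(p) = 0.175000 * (-1.742969) = -0.305020
  p = 11/80 = 0.137500; ln(p) = -1.984131; p*ln(p) = 0.137500 * (-1.984131) = -0.272818
  p = 47/80 = 0.587500; ln(p) = -0.531879; p*ln(p) = 0.587500 * (-0.531879) = -0.312479
sum(p*ln(p)) = (-0.230259) + (-0.305020) + (-0.272818) + (-0.312479) = -1.120576
H' = -(-1.120576) = 1.120576 ≈ 1.1206

1.1206


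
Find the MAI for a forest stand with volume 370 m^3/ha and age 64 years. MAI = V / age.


MAI = 370 / 64 = 5.7813 ≈ 5.78 m^3/ha/yr

5.78 m^3/ha/yr


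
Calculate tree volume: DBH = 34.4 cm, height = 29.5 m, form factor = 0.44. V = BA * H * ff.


(D/200)^2 = (34.4/200)^2 = 0.172^2 = 0.029584
BA = 3.141593 * 0.029584 = 0.0929409 m^2
V = 0.0929409 * 29.5 * 0.44 = 1.20637 ≈ 1.206 m^3

1.206 m^3


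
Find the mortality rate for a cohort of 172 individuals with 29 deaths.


Mortality rate = 29 / 172 = 0.168605 ≈ 0.1686

0.1686


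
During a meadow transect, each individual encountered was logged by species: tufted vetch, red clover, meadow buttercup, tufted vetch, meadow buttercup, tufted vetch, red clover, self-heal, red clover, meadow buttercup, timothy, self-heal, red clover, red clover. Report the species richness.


Total individuals logged = 14
Distinct species (count of individuals): tufted vetch (3), red clover (5), meadow buttercup (3), self-heal (2), timothy (1)
Species richness = number of distinct species = 5

5


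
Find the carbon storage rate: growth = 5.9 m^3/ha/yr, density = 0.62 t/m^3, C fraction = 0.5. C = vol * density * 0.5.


C = 5.9 * 0.62 * 0.5 = 1.829 ≈ 1.83 t C/ha/yr

1.83 t C/ha/yr


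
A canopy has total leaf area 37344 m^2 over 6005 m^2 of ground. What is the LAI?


LAI = 37344 / 6005 = 6.2188 ≈ 6.22

6.22


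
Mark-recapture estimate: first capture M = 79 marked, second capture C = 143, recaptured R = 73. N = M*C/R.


N = M * C / R = 79 * 143 / 73 = 11297 / 73 = 154.75 ≈ 155

155 individuals


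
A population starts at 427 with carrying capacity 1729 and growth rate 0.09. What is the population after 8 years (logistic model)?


(K - N0)/N0 = (1729 - 427)/427 = 1302/427 = 3.04918
r*t = 0.09 * 8 = 0.72; exp(-0.72) = 0.486752
3.04918 * 0.486752 = 1.48419
1 + 1.48419 = 2.48419
N = 1729 / 2.48419 = 696.002 ≈ 696

696


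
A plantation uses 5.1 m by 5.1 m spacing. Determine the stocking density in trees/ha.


N = 10000 / 5.1^2 = 10000 / 26.01 = 384.468 ≈ 384 trees/ha

384 trees/ha


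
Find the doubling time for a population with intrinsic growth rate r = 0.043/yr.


td = ln(2) / 0.043 = 0.693147 / 0.043 = 16.1197 ≈ 16.1 years

16.1 years


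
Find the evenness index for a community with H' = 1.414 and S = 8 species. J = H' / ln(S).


ln(8) = 2.07944
J = H' / ln(S) = 1.414 / 2.07944 = 0.679991 ≈ 0.6800

0.6800


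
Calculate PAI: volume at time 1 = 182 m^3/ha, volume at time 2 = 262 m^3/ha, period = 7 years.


PAI = (V2 - V1) / period = (262 - 182) / 7 = 80 / 7 = 11.4286 ≈ 11.43 m^3/ha/yr

11.43 m^3/ha/yr


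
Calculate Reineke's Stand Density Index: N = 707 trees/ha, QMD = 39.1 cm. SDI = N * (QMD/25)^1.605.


QMD/25 = 39.1/25 = 1.564
(1.564)^1.605 = exp(1.605 * ln(1.564)) = exp(1.605 * 0.447247) = exp(0.717831) = 2.04998
SDI = 707 * 2.04998 = 1449.34 ≈ 1449

1449


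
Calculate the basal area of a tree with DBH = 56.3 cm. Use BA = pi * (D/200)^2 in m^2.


D/200 = 56.3/200 = 0.2815 m
(D/200)^2 = 0.2815^2 = 0.07924225
BA = 3.141593 * 0.07924225 = 0.248947 ≈ 0.2489 m^2

0.2489 m^2


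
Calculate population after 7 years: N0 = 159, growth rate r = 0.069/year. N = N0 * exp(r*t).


r*t = 0.069 * 7 = 0.483
exp(0.483) = 1.62093
N = 159 * 1.62093 = 257.728 ≈ 258

258


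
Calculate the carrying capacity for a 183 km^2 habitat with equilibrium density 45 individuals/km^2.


K = 45 * 183 = 8235 individuals

8235 individuals


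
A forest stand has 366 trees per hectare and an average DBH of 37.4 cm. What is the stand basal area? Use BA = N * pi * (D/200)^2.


(D/200)^2 = (37.4/200)^2 = 0.187^2 = 0.034969
Individual BA = 3.141593 * 0.034969 = 0.109858 m^2
Stand BA = 366 * 0.109858 = 40.2080 ≈ 40.21 m^2/ha

40.21 m^2/ha


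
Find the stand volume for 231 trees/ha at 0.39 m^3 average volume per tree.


V_stand = 231 * 0.39 = 90.09 ≈ 90.1 m^3/ha

90.1 m^3/ha


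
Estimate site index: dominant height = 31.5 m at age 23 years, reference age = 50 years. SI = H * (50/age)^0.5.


50/23 = 2.17391
(2.17391)^0.5 = 1.47442
SI = 31.5 * 1.47442 = 46.4442 ≈ 46.4 m

46.4 m


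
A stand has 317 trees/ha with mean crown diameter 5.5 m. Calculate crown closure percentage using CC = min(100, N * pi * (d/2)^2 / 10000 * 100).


(d/2)^2 = (5.5/2)^2 = 2.75^2 = 7.5625
Crown area = 3.141593 * 7.5625 = 23.7583 m^2
N * area / 10000 * 100 = 317 * 23.7583 / 10000 * 100 = 75.3138
CC = min(100, 75.3138) = 75.3138 ≈ 75.3%

75.3%


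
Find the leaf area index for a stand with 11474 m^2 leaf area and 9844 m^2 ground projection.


LAI = 11474 / 9844 = 1.1656 ≈ 1.17

1.17


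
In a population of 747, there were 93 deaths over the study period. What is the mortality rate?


Mortality rate = 93 / 747 = 0.124498 ≈ 0.1245

0.1245


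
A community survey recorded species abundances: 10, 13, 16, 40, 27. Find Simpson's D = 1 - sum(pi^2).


Total N = 10 + 13 + 16 + 40 + 27 = 106
Per-species terms:
  p = 10/106 = 0.094340; p^2 = 0.094340^2 = 0.008900
  p = 13/106 = 0.122642; p^2 = 0.122642^2 = 0.015041
  p = 16/106 = 0.150943; p^2 = 0.150943^2 = 0.022784
  p = 40/106 = 0.377358; p^2 = 0.377358^2 = 0.142399
  p = 27/106 = 0.254717; p^2 = 0.254717^2 = 0.064881
sum(p^2) = 0.008900 + 0.015041 + 0.022784 + 0.142399 + 0.064881 = 0.254005
D = 1 - 0.254005 = 0.745995 ≈ 0.7460

0.7460


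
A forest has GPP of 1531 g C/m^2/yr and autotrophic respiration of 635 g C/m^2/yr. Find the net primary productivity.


NPP = GPP - Ra = 1531 - 635 = 896 g C/m^2/yr

896 g C/m^2/yr


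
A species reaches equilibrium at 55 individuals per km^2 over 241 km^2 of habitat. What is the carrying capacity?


K = 55 * 241 = 13255 individuals

13255 individuals


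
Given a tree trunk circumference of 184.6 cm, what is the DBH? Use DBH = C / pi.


DBH = C / pi = 184.6 / 3.141593 = 58.7600 ≈ 58.76 cm

58.76 cm


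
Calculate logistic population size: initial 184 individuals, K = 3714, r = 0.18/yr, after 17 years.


(K - N0)/N0 = (3714 - 184)/184 = 3530/184 = 19.1848
r*t = 0.18 * 17 = 3.06; exp(-3.06) = 0.0468877
19.1848 * 0.0468877 = 0.899531
1 + 0.899531 = 1.89953
N = 3714 / 1.89953 = 1955.22 ≈ 1955

1955


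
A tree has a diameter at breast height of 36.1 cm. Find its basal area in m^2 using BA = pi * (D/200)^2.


D/200 = 36.1/200 = 0.1805 m
(D/200)^2 = 0.1805^2 = 0.03258025
BA = 3.141593 * 0.03258025 = 0.102354 ≈ 0.1024 m^2

0.1024 m^2


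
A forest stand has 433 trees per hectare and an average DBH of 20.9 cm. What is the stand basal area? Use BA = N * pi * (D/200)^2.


(D/200)^2 = (20.9/200)^2 = 0.1045^2 = 0.01092025
Individual BA = 3.141593 * 0.01092025 = 0.0343070 m^2
Stand BA = 433 * 0.0343070 = 14.8549 ≈ 14.85 m^2/ha

14.85 m^2/ha


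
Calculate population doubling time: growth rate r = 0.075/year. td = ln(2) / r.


td = ln(2) / 0.075 = 0.693147 / 0.075 = 9.24196 ≈ 9.2 years

9.2 years


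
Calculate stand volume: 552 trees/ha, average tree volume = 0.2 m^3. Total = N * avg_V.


V_stand = 552 * 0.2 = 110.4 m^3/ha

110.4 m^3/ha


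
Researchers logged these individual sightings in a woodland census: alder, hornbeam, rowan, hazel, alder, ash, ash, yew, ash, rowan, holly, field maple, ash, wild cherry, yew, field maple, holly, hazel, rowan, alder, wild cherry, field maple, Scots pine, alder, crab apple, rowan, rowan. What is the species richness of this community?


Total individuals logged = 27
Distinct species (count of individuals): alder (4), hornbeam (1), rowan (5), hazel (2), ash (4), yew (2), holly (2), field maple (3), wild cherry (2), Scots pine (1), crab apple (1)
Species richness = number of distinct species = 11

11


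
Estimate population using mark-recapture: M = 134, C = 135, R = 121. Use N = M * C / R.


N = M * C / R = 134 * 135 / 121 = 18090 / 121 = 149.50 ≈ 150

150 individuals


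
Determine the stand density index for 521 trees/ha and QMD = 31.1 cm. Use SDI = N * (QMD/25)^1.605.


QMD/25 = 31.1/25 = 1.244
(1.244)^1.605 = exp(1.605 * ln(1.244)) = exp(1.605 * 0.218332) = exp(0.350423) = 1.41967
SDI = 521 * 1.41967 = 739.648 ≈ 740

740


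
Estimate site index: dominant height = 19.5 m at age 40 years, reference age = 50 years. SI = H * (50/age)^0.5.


50/40 = 1.25000
(1.25000)^0.5 = 1.11803
SI = 19.5 * 1.11803 = 21.8016 ≈ 21.8 m

21.8 m


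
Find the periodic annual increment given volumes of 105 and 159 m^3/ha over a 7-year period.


PAI = (V2 - V1) / period = (159 - 105) / 7 = 54 / 7 = 7.7143 ≈ 7.71 m^3/ha/yr

7.71 m^3/ha/yr


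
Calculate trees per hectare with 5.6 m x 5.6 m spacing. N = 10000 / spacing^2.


N = 10000 / 5.6^2 = 10000 / 31.36 = 318.878 ≈ 319 trees/ha

319 trees/ha


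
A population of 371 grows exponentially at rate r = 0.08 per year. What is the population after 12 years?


r*t = 0.08 * 12 = 0.96
exp(0.96) = 2.61170
N = 371 * 2.61170 = 968.941 ≈ 969

969


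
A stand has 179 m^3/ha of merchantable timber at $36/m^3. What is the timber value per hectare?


Value = 179 * 36 = $6444/ha

$6444/ha


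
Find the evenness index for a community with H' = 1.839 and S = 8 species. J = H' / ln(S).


ln(8) = 2.07944
J = H' / ln(S) = 1.839 / 2.07944 = 0.884373 ≈ 0.8844

0.8844


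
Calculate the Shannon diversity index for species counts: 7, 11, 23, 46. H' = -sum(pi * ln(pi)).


Total N = 7 + 11 + 23 + 46 = 87
Per-species terms:
  p = 7/87 = 0.080460; ln(p) = -2.519995; p*ln(p) = 0.080460 * (-2.519995) = -0.202759
  p = 11/87 = 0.126437; ln(p) = -2.068011; p*ln(p) = 0.126437 * (-2.068011) = -0.261473
  p = 23/87 = 0.264368; ln(p) = -1.330413; p*ln(p) = 0.264368 * (-1.330413) = -0.351719
  p = 46/87 = 0.528736; ln(p) = -0.637266; p*ln(p) = 0.528736 * (-0.637266) = -0.336945
sum(p*ln(p)) = (-0.202759) + (-0.261473) + (-0.351719) + (-0.336945) = -1.152896
H' = -(-1.152896) = 1.152896 ≈ 1.1529

1.1529


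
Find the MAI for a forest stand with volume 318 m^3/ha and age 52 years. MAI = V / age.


MAI = 318 / 52 = 6.1154 ≈ 6.12 m^3/ha/yr

6.12 m^3/ha/yr


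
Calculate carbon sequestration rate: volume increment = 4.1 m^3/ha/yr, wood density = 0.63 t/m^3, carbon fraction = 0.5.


C = 4.1 * 0.63 * 0.5 = 1.2915 ≈ 1.29 t C/ha/yr

1.29 t C/ha/yr


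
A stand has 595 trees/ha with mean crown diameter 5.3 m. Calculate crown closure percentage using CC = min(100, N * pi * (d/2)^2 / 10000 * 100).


(d/2)^2 = (5.3/2)^2 = 2.65^2 = 7.0225
Crown area = 3.141593 * 7.0225 = 22.0618 m^2
N * area / 10000 * 100 = 595 * 22.0618 / 10000 * 100 = 131.268
CC = min(100, 131.268) = 100%

100%


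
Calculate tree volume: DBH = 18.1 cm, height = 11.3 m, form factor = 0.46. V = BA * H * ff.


(D/200)^2 = (18.1/200)^2 = 0.0905^2 = 0.00819025
BA = 3.141593 * 0.00819025 = 0.0257304 m^2
V = 0.0257304 * 11.3 * 0.46 = 0.133747 ≈ 0.134 m^3

0.134 m^3


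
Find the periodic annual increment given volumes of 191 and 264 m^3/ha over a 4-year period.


PAI = (V2 - V1) / period = (264 - 191) / 4 = 73 / 4 = 18.25 m^3/ha/yr

18.25 m^3/ha/yr


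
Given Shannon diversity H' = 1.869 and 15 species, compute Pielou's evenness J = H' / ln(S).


ln(15) = 2.70805
J = H' / ln(S) = 1.869 / 2.70805 = 0.690165 ≈ 0.6902

0.6902


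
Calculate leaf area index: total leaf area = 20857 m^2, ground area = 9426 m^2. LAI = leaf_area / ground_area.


LAI = 20857 / 9426 = 2.2127 ≈ 2.21

2.21


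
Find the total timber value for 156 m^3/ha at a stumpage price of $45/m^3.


Value = 156 * 45 = $7020/ha

$7020/ha


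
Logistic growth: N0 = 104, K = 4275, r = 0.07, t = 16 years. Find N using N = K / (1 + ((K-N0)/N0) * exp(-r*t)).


(K - N0)/N0 = (4275 - 104)/104 = 4171/104 = 40.1058
r*t = 0.07 * 16 = 1.12; exp(-1.12) = 0.326280
40.1058 * 0.326280 = 13.0857
1 + 13.0857 = 14.0857
N = 4275 / 14.0857 = 303.499 ≈ 303

303


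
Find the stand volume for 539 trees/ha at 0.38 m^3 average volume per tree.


V_stand = 539 * 0.38 = 204.82 ≈ 204.8 m^3/ha

204.8 m^3/ha


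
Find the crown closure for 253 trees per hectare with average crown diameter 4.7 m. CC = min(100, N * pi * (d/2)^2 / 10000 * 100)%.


(d/2)^2 = (4.7/2)^2 = 2.35^2 = 5.5225
Crown area = 3.141593 * 5.5225 = 17.3494 m^2
N * area / 10000 * 100 = 253 * 17.3494 / 10000 * 100 = 43.8940
CC = min(100, 43.8940) = 43.8940 ≈ 43.9%

43.9%


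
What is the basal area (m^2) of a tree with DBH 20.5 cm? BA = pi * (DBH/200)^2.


D/200 = 20.5/200 = 0.1025 m
(D/200)^2 = 0.1025^2 = 0.01050625
BA = 3.141593 * 0.01050625 = 0.0330064 ≈ 0.0330 m^2

0.0330 m^2


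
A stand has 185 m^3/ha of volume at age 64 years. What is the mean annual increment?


MAI = 185 / 64 = 2.8906 ≈ 2.89 m^3/ha/yr

2.89 m^3/ha/yr


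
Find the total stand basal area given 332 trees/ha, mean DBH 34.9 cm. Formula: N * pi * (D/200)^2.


(D/200)^2 = (34.9/200)^2 = 0.1745^2 = 0.03045025
Individual BA = 3.141593 * 0.03045025 = 0.0956623 m^2
Stand BA = 332 * 0.0956623 = 31.7599 ≈ 31.76 m^2/ha

31.76 m^2/ha


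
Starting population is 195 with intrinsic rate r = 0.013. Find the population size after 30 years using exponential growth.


r*t = 0.013 * 30 = 0.39
exp(0.39) = 1.47698
N = 195 * 1.47698 = 288.011 ≈ 288

288


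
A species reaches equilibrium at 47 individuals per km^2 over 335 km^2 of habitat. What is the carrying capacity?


K = 47 * 335 = 15745 individuals

15745 individuals
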